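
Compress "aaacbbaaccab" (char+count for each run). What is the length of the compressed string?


Input: aaacbbaaccab
Runs:
  'a' x 3 => "a3"
  'c' x 1 => "c1"
  'b' x 2 => "b2"
  'a' x 2 => "a2"
  'c' x 2 => "c2"
  'a' x 1 => "a1"
  'b' x 1 => "b1"
Compressed: "a3c1b2a2c2a1b1"
Compressed length: 14

14


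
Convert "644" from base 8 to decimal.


Input: "644" in base 8
Positional expansion:
  Digit '6' (value 6) x 8^2 = 384
  Digit '4' (value 4) x 8^1 = 32
  Digit '4' (value 4) x 8^0 = 4
Sum = 420

420


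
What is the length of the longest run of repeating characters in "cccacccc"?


Input: "cccacccc"
Scanning for longest run:
  Position 1 ('c'): continues run of 'c', length=2
  Position 2 ('c'): continues run of 'c', length=3
  Position 3 ('a'): new char, reset run to 1
  Position 4 ('c'): new char, reset run to 1
  Position 5 ('c'): continues run of 'c', length=2
  Position 6 ('c'): continues run of 'c', length=3
  Position 7 ('c'): continues run of 'c', length=4
Longest run: 'c' with length 4

4


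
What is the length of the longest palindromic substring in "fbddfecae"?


Input: "fbddfecae"
Checking substrings for palindromes:
  [2:4] "dd" (len 2) => palindrome
Longest palindromic substring: "dd" with length 2

2


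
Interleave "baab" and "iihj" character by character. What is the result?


Interleaving "baab" and "iihj":
  Position 0: 'b' from first, 'i' from second => "bi"
  Position 1: 'a' from first, 'i' from second => "ai"
  Position 2: 'a' from first, 'h' from second => "ah"
  Position 3: 'b' from first, 'j' from second => "bj"
Result: biaiahbj

biaiahbj


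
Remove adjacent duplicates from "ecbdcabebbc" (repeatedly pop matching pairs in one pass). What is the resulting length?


Input: ecbdcabebbc
Stack-based adjacent duplicate removal:
  Read 'e': push. Stack: e
  Read 'c': push. Stack: ec
  Read 'b': push. Stack: ecb
  Read 'd': push. Stack: ecbd
  Read 'c': push. Stack: ecbdc
  Read 'a': push. Stack: ecbdca
  Read 'b': push. Stack: ecbdcab
  Read 'e': push. Stack: ecbdcabe
  Read 'b': push. Stack: ecbdcabeb
  Read 'b': matches stack top 'b' => pop. Stack: ecbdcabe
  Read 'c': push. Stack: ecbdcabec
Final stack: "ecbdcabec" (length 9)

9


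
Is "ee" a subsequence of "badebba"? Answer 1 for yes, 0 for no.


Check if "ee" is a subsequence of "badebba"
Greedy scan:
  Position 0 ('b'): no match needed
  Position 1 ('a'): no match needed
  Position 2 ('d'): no match needed
  Position 3 ('e'): matches sub[0] = 'e'
  Position 4 ('b'): no match needed
  Position 5 ('b'): no match needed
  Position 6 ('a'): no match needed
Only matched 1/2 characters => not a subsequence

0


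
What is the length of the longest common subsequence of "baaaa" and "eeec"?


LCS of "baaaa" and "eeec"
DP table:
           e    e    e    c
      0    0    0    0    0
  b   0    0    0    0    0
  a   0    0    0    0    0
  a   0    0    0    0    0
  a   0    0    0    0    0
  a   0    0    0    0    0
LCS length = dp[5][4] = 0

0


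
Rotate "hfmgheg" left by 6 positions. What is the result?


Input: "hfmgheg", rotate left by 6
First 6 characters: "hfmghe"
Remaining characters: "g"
Concatenate remaining + first: "g" + "hfmghe" = "ghfmghe"

ghfmghe


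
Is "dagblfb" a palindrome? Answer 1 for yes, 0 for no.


Input: dagblfb
Reversed: bflbgad
  Compare pos 0 ('d') with pos 6 ('b'): MISMATCH
  Compare pos 1 ('a') with pos 5 ('f'): MISMATCH
  Compare pos 2 ('g') with pos 4 ('l'): MISMATCH
Result: not a palindrome

0


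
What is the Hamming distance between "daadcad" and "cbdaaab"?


Comparing "daadcad" and "cbdaaab" position by position:
  Position 0: 'd' vs 'c' => differ
  Position 1: 'a' vs 'b' => differ
  Position 2: 'a' vs 'd' => differ
  Position 3: 'd' vs 'a' => differ
  Position 4: 'c' vs 'a' => differ
  Position 5: 'a' vs 'a' => same
  Position 6: 'd' vs 'b' => differ
Total differences (Hamming distance): 6

6


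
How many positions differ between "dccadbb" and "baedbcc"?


Comparing "dccadbb" and "baedbcc" position by position:
  Position 0: 'd' vs 'b' => DIFFER
  Position 1: 'c' vs 'a' => DIFFER
  Position 2: 'c' vs 'e' => DIFFER
  Position 3: 'a' vs 'd' => DIFFER
  Position 4: 'd' vs 'b' => DIFFER
  Position 5: 'b' vs 'c' => DIFFER
  Position 6: 'b' vs 'c' => DIFFER
Positions that differ: 7

7


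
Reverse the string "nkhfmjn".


Input: nkhfmjn
Reading characters right to left:
  Position 6: 'n'
  Position 5: 'j'
  Position 4: 'm'
  Position 3: 'f'
  Position 2: 'h'
  Position 1: 'k'
  Position 0: 'n'
Reversed: njmfhkn

njmfhkn


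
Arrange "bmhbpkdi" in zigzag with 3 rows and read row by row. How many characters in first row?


Zigzag "bmhbpkdi" into 3 rows:
Placing characters:
  'b' => row 0
  'm' => row 1
  'h' => row 2
  'b' => row 1
  'p' => row 0
  'k' => row 1
  'd' => row 2
  'i' => row 1
Rows:
  Row 0: "bp"
  Row 1: "mbki"
  Row 2: "hd"
First row length: 2

2


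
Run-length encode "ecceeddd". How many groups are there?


Input: ecceeddd
Scanning for consecutive runs:
  Group 1: 'e' x 1 (positions 0-0)
  Group 2: 'c' x 2 (positions 1-2)
  Group 3: 'e' x 2 (positions 3-4)
  Group 4: 'd' x 3 (positions 5-7)
Total groups: 4

4


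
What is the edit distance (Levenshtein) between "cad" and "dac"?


Computing edit distance: "cad" -> "dac"
DP table:
           d    a    c
      0    1    2    3
  c   1    1    2    2
  a   2    2    1    2
  d   3    2    2    2
Edit distance = dp[3][3] = 2

2


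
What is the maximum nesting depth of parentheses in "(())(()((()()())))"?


Input: "(())(()((()()())))"
Tracking depth:
  Position 0 '(': depth becomes 1
  Position 1 '(': depth becomes 2
  Position 2 ')': depth becomes 1
  Position 3 ')': depth becomes 0
  Position 4 '(': depth becomes 1
  Position 5 '(': depth becomes 2
  Position 6 ')': depth becomes 1
  Position 7 '(': depth becomes 2
  Position 8 '(': depth becomes 3
  Position 9 '(': depth becomes 4
  Position 10 ')': depth becomes 3
  Position 11 '(': depth becomes 4
  Position 12 ')': depth becomes 3
  Position 13 '(': depth becomes 4
  Position 14 ')': depth becomes 3
  Position 15 ')': depth becomes 2
  Position 16 ')': depth becomes 1
  Position 17 ')': depth becomes 0
Maximum depth reached: 4

4


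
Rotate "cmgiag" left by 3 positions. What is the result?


Input: "cmgiag", rotate left by 3
First 3 characters: "cmg"
Remaining characters: "iag"
Concatenate remaining + first: "iag" + "cmg" = "iagcmg"

iagcmg


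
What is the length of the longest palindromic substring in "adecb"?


Input: "adecb"
Checking substrings for palindromes:
  No multi-char palindromic substrings found
Longest palindromic substring: "a" with length 1

1


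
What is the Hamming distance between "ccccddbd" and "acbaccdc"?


Comparing "ccccddbd" and "acbaccdc" position by position:
  Position 0: 'c' vs 'a' => differ
  Position 1: 'c' vs 'c' => same
  Position 2: 'c' vs 'b' => differ
  Position 3: 'c' vs 'a' => differ
  Position 4: 'd' vs 'c' => differ
  Position 5: 'd' vs 'c' => differ
  Position 6: 'b' vs 'd' => differ
  Position 7: 'd' vs 'c' => differ
Total differences (Hamming distance): 7

7


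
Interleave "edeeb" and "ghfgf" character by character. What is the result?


Interleaving "edeeb" and "ghfgf":
  Position 0: 'e' from first, 'g' from second => "eg"
  Position 1: 'd' from first, 'h' from second => "dh"
  Position 2: 'e' from first, 'f' from second => "ef"
  Position 3: 'e' from first, 'g' from second => "eg"
  Position 4: 'b' from first, 'f' from second => "bf"
Result: egdhefegbf

egdhefegbf


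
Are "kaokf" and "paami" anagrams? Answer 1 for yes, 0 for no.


Strings: "kaokf", "paami"
Sorted first:  afkko
Sorted second: aaimp
Differ at position 1: 'f' vs 'a' => not anagrams

0


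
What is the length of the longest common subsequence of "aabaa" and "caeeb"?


LCS of "aabaa" and "caeeb"
DP table:
           c    a    e    e    b
      0    0    0    0    0    0
  a   0    0    1    1    1    1
  a   0    0    1    1    1    1
  b   0    0    1    1    1    2
  a   0    0    1    1    1    2
  a   0    0    1    1    1    2
LCS length = dp[5][5] = 2

2


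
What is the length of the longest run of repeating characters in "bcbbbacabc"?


Input: "bcbbbacabc"
Scanning for longest run:
  Position 1 ('c'): new char, reset run to 1
  Position 2 ('b'): new char, reset run to 1
  Position 3 ('b'): continues run of 'b', length=2
  Position 4 ('b'): continues run of 'b', length=3
  Position 5 ('a'): new char, reset run to 1
  Position 6 ('c'): new char, reset run to 1
  Position 7 ('a'): new char, reset run to 1
  Position 8 ('b'): new char, reset run to 1
  Position 9 ('c'): new char, reset run to 1
Longest run: 'b' with length 3

3


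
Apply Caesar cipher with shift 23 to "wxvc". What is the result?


Caesar cipher: shift "wxvc" by 23
  'w' (pos 22) + 23 = pos 19 = 't'
  'x' (pos 23) + 23 = pos 20 = 'u'
  'v' (pos 21) + 23 = pos 18 = 's'
  'c' (pos 2) + 23 = pos 25 = 'z'
Result: tusz

tusz


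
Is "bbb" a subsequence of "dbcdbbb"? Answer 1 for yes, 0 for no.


Check if "bbb" is a subsequence of "dbcdbbb"
Greedy scan:
  Position 0 ('d'): no match needed
  Position 1 ('b'): matches sub[0] = 'b'
  Position 2 ('c'): no match needed
  Position 3 ('d'): no match needed
  Position 4 ('b'): matches sub[1] = 'b'
  Position 5 ('b'): matches sub[2] = 'b'
  Position 6 ('b'): no match needed
All 3 characters matched => is a subsequence

1


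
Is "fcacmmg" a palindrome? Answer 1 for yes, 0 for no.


Input: fcacmmg
Reversed: gmmcacf
  Compare pos 0 ('f') with pos 6 ('g'): MISMATCH
  Compare pos 1 ('c') with pos 5 ('m'): MISMATCH
  Compare pos 2 ('a') with pos 4 ('m'): MISMATCH
Result: not a palindrome

0


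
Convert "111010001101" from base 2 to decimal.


Input: "111010001101" in base 2
Positional expansion:
  Digit '1' (value 1) x 2^11 = 2048
  Digit '1' (value 1) x 2^10 = 1024
  Digit '1' (value 1) x 2^9 = 512
  Digit '0' (value 0) x 2^8 = 0
  Digit '1' (value 1) x 2^7 = 128
  Digit '0' (value 0) x 2^6 = 0
  Digit '0' (value 0) x 2^5 = 0
  Digit '0' (value 0) x 2^4 = 0
  Digit '1' (value 1) x 2^3 = 8
  Digit '1' (value 1) x 2^2 = 4
  Digit '0' (value 0) x 2^1 = 0
  Digit '1' (value 1) x 2^0 = 1
Sum = 3725

3725


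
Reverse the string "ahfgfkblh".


Input: ahfgfkblh
Reading characters right to left:
  Position 8: 'h'
  Position 7: 'l'
  Position 6: 'b'
  Position 5: 'k'
  Position 4: 'f'
  Position 3: 'g'
  Position 2: 'f'
  Position 1: 'h'
  Position 0: 'a'
Reversed: hlbkfgfha

hlbkfgfha


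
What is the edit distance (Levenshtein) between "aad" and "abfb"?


Computing edit distance: "aad" -> "abfb"
DP table:
           a    b    f    b
      0    1    2    3    4
  a   1    0    1    2    3
  a   2    1    1    2    3
  d   3    2    2    2    3
Edit distance = dp[3][4] = 3

3


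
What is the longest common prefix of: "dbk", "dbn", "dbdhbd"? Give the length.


Words: dbk, dbn, dbdhbd
  Position 0: all 'd' => match
  Position 1: all 'b' => match
  Position 2: ('k', 'n', 'd') => mismatch, stop
LCP = "db" (length 2)

2


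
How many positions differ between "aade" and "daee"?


Comparing "aade" and "daee" position by position:
  Position 0: 'a' vs 'd' => DIFFER
  Position 1: 'a' vs 'a' => same
  Position 2: 'd' vs 'e' => DIFFER
  Position 3: 'e' vs 'e' => same
Positions that differ: 2

2


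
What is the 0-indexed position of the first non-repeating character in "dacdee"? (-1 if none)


Input: dacdee
Character frequencies:
  'a': 1
  'c': 1
  'd': 2
  'e': 2
Scanning left to right for freq == 1:
  Position 0 ('d'): freq=2, skip
  Position 1 ('a'): unique! => answer = 1

1


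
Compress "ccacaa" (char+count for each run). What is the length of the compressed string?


Input: ccacaa
Runs:
  'c' x 2 => "c2"
  'a' x 1 => "a1"
  'c' x 1 => "c1"
  'a' x 2 => "a2"
Compressed: "c2a1c1a2"
Compressed length: 8

8


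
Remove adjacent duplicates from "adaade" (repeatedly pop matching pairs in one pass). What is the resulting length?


Input: adaade
Stack-based adjacent duplicate removal:
  Read 'a': push. Stack: a
  Read 'd': push. Stack: ad
  Read 'a': push. Stack: ada
  Read 'a': matches stack top 'a' => pop. Stack: ad
  Read 'd': matches stack top 'd' => pop. Stack: a
  Read 'e': push. Stack: ae
Final stack: "ae" (length 2)

2


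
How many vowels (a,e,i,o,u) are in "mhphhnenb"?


Input: mhphhnenb
Checking each character:
  'm' at position 0: consonant
  'h' at position 1: consonant
  'p' at position 2: consonant
  'h' at position 3: consonant
  'h' at position 4: consonant
  'n' at position 5: consonant
  'e' at position 6: vowel (running total: 1)
  'n' at position 7: consonant
  'b' at position 8: consonant
Total vowels: 1

1


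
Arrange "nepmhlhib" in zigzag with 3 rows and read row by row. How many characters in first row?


Zigzag "nepmhlhib" into 3 rows:
Placing characters:
  'n' => row 0
  'e' => row 1
  'p' => row 2
  'm' => row 1
  'h' => row 0
  'l' => row 1
  'h' => row 2
  'i' => row 1
  'b' => row 0
Rows:
  Row 0: "nhb"
  Row 1: "emli"
  Row 2: "ph"
First row length: 3

3


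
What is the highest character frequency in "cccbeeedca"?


Input: cccbeeedca
Character counts:
  'a': 1
  'b': 1
  'c': 4
  'd': 1
  'e': 3
Maximum frequency: 4

4


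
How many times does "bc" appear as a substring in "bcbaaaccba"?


Searching for "bc" in "bcbaaaccba"
Scanning each position:
  Position 0: "bc" => MATCH
  Position 1: "cb" => no
  Position 2: "ba" => no
  Position 3: "aa" => no
  Position 4: "aa" => no
  Position 5: "ac" => no
  Position 6: "cc" => no
  Position 7: "cb" => no
  Position 8: "ba" => no
Total occurrences: 1

1


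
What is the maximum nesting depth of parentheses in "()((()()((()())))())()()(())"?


Input: "()((()()((()())))())()()(())"
Tracking depth:
  Position 0 '(': depth becomes 1
  Position 1 ')': depth becomes 0
  Position 2 '(': depth becomes 1
  Position 3 '(': depth becomes 2
  Position 4 '(': depth becomes 3
  Position 5 ')': depth becomes 2
  Position 6 '(': depth becomes 3
  Position 7 ')': depth becomes 2
  Position 8 '(': depth becomes 3
  Position 9 '(': depth becomes 4
  Position 10 '(': depth becomes 5
  Position 11 ')': depth becomes 4
  Position 12 '(': depth becomes 5
  Position 13 ')': depth becomes 4
  Position 14 ')': depth becomes 3
  Position 15 ')': depth becomes 2
  Position 16 ')': depth becomes 1
  Position 17 '(': depth becomes 2
  Position 18 ')': depth becomes 1
  Position 19 ')': depth becomes 0
  Position 20 '(': depth becomes 1
  Position 21 ')': depth becomes 0
  Position 22 '(': depth becomes 1
  Position 23 ')': depth becomes 0
  Position 24 '(': depth becomes 1
  Position 25 '(': depth becomes 2
  Position 26 ')': depth becomes 1
  Position 27 ')': depth becomes 0
Maximum depth reached: 5

5


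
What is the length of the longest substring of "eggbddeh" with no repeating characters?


Input: "eggbddeh"
Sliding window (track last position of each char):
  Position 0 ('e'): window [0,0] length 1 -- new best
  Position 1 ('g'): window [0,1] length 2 -- new best
  Position 2 ('g'): repeat (last at 1), move window start to 2
  Position 2 ('g'): window [2,2] length 1
  Position 3 ('b'): window [2,3] length 2
  Position 4 ('d'): window [2,4] length 3 -- new best
  Position 5 ('d'): repeat (last at 4), move window start to 5
  Position 5 ('d'): window [5,5] length 1
  Position 6 ('e'): window [5,6] length 2
  Position 7 ('h'): window [5,7] length 3
Longest substring with no repeats: "gbd" with length 3

3


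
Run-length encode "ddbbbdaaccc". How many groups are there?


Input: ddbbbdaaccc
Scanning for consecutive runs:
  Group 1: 'd' x 2 (positions 0-1)
  Group 2: 'b' x 3 (positions 2-4)
  Group 3: 'd' x 1 (positions 5-5)
  Group 4: 'a' x 2 (positions 6-7)
  Group 5: 'c' x 3 (positions 8-10)
Total groups: 5

5


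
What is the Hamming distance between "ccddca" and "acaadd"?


Comparing "ccddca" and "acaadd" position by position:
  Position 0: 'c' vs 'a' => differ
  Position 1: 'c' vs 'c' => same
  Position 2: 'd' vs 'a' => differ
  Position 3: 'd' vs 'a' => differ
  Position 4: 'c' vs 'd' => differ
  Position 5: 'a' vs 'd' => differ
Total differences (Hamming distance): 5

5


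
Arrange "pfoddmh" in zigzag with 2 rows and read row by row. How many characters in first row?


Zigzag "pfoddmh" into 2 rows:
Placing characters:
  'p' => row 0
  'f' => row 1
  'o' => row 0
  'd' => row 1
  'd' => row 0
  'm' => row 1
  'h' => row 0
Rows:
  Row 0: "podh"
  Row 1: "fdm"
First row length: 4

4


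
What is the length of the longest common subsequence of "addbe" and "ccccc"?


LCS of "addbe" and "ccccc"
DP table:
           c    c    c    c    c
      0    0    0    0    0    0
  a   0    0    0    0    0    0
  d   0    0    0    0    0    0
  d   0    0    0    0    0    0
  b   0    0    0    0    0    0
  e   0    0    0    0    0    0
LCS length = dp[5][5] = 0

0


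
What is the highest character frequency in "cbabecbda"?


Input: cbabecbda
Character counts:
  'a': 2
  'b': 3
  'c': 2
  'd': 1
  'e': 1
Maximum frequency: 3

3


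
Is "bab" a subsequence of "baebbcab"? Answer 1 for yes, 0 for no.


Check if "bab" is a subsequence of "baebbcab"
Greedy scan:
  Position 0 ('b'): matches sub[0] = 'b'
  Position 1 ('a'): matches sub[1] = 'a'
  Position 2 ('e'): no match needed
  Position 3 ('b'): matches sub[2] = 'b'
  Position 4 ('b'): no match needed
  Position 5 ('c'): no match needed
  Position 6 ('a'): no match needed
  Position 7 ('b'): no match needed
All 3 characters matched => is a subsequence

1


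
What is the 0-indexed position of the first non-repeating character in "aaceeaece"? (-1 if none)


Input: aaceeaece
Character frequencies:
  'a': 3
  'c': 2
  'e': 4
Scanning left to right for freq == 1:
  Position 0 ('a'): freq=3, skip
  Position 1 ('a'): freq=3, skip
  Position 2 ('c'): freq=2, skip
  Position 3 ('e'): freq=4, skip
  Position 4 ('e'): freq=4, skip
  Position 5 ('a'): freq=3, skip
  Position 6 ('e'): freq=4, skip
  Position 7 ('c'): freq=2, skip
  Position 8 ('e'): freq=4, skip
  No unique character found => answer = -1

-1


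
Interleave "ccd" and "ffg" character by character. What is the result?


Interleaving "ccd" and "ffg":
  Position 0: 'c' from first, 'f' from second => "cf"
  Position 1: 'c' from first, 'f' from second => "cf"
  Position 2: 'd' from first, 'g' from second => "dg"
Result: cfcfdg

cfcfdg


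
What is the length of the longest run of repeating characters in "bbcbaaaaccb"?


Input: "bbcbaaaaccb"
Scanning for longest run:
  Position 1 ('b'): continues run of 'b', length=2
  Position 2 ('c'): new char, reset run to 1
  Position 3 ('b'): new char, reset run to 1
  Position 4 ('a'): new char, reset run to 1
  Position 5 ('a'): continues run of 'a', length=2
  Position 6 ('a'): continues run of 'a', length=3
  Position 7 ('a'): continues run of 'a', length=4
  Position 8 ('c'): new char, reset run to 1
  Position 9 ('c'): continues run of 'c', length=2
  Position 10 ('b'): new char, reset run to 1
Longest run: 'a' with length 4

4


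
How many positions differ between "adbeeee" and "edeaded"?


Comparing "adbeeee" and "edeaded" position by position:
  Position 0: 'a' vs 'e' => DIFFER
  Position 1: 'd' vs 'd' => same
  Position 2: 'b' vs 'e' => DIFFER
  Position 3: 'e' vs 'a' => DIFFER
  Position 4: 'e' vs 'd' => DIFFER
  Position 5: 'e' vs 'e' => same
  Position 6: 'e' vs 'd' => DIFFER
Positions that differ: 5

5


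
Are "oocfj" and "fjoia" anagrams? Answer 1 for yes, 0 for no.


Strings: "oocfj", "fjoia"
Sorted first:  cfjoo
Sorted second: afijo
Differ at position 0: 'c' vs 'a' => not anagrams

0


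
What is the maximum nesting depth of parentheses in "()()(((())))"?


Input: "()()(((())))"
Tracking depth:
  Position 0 '(': depth becomes 1
  Position 1 ')': depth becomes 0
  Position 2 '(': depth becomes 1
  Position 3 ')': depth becomes 0
  Position 4 '(': depth becomes 1
  Position 5 '(': depth becomes 2
  Position 6 '(': depth becomes 3
  Position 7 '(': depth becomes 4
  Position 8 ')': depth becomes 3
  Position 9 ')': depth becomes 2
  Position 10 ')': depth becomes 1
  Position 11 ')': depth becomes 0
Maximum depth reached: 4

4


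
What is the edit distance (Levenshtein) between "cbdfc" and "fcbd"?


Computing edit distance: "cbdfc" -> "fcbd"
DP table:
           f    c    b    d
      0    1    2    3    4
  c   1    1    1    2    3
  b   2    2    2    1    2
  d   3    3    3    2    1
  f   4    3    4    3    2
  c   5    4    3    4    3
Edit distance = dp[5][4] = 3

3


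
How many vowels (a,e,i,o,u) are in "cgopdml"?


Input: cgopdml
Checking each character:
  'c' at position 0: consonant
  'g' at position 1: consonant
  'o' at position 2: vowel (running total: 1)
  'p' at position 3: consonant
  'd' at position 4: consonant
  'm' at position 5: consonant
  'l' at position 6: consonant
Total vowels: 1

1


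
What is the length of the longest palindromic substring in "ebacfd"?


Input: "ebacfd"
Checking substrings for palindromes:
  No multi-char palindromic substrings found
Longest palindromic substring: "e" with length 1

1


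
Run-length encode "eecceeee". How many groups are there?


Input: eecceeee
Scanning for consecutive runs:
  Group 1: 'e' x 2 (positions 0-1)
  Group 2: 'c' x 2 (positions 2-3)
  Group 3: 'e' x 4 (positions 4-7)
Total groups: 3

3


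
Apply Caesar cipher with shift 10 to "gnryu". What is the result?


Caesar cipher: shift "gnryu" by 10
  'g' (pos 6) + 10 = pos 16 = 'q'
  'n' (pos 13) + 10 = pos 23 = 'x'
  'r' (pos 17) + 10 = pos 1 = 'b'
  'y' (pos 24) + 10 = pos 8 = 'i'
  'u' (pos 20) + 10 = pos 4 = 'e'
Result: qxbie

qxbie


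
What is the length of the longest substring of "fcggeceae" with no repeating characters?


Input: "fcggeceae"
Sliding window (track last position of each char):
  Position 0 ('f'): window [0,0] length 1 -- new best
  Position 1 ('c'): window [0,1] length 2 -- new best
  Position 2 ('g'): window [0,2] length 3 -- new best
  Position 3 ('g'): repeat (last at 2), move window start to 3
  Position 3 ('g'): window [3,3] length 1
  Position 4 ('e'): window [3,4] length 2
  Position 5 ('c'): window [3,5] length 3
  Position 6 ('e'): repeat (last at 4), move window start to 5
  Position 6 ('e'): window [5,6] length 2
  Position 7 ('a'): window [5,7] length 3
  Position 8 ('e'): repeat (last at 6), move window start to 7
  Position 8 ('e'): window [7,8] length 2
Longest substring with no repeats: "fcg" with length 3

3


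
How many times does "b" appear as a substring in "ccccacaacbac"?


Searching for "b" in "ccccacaacbac"
Scanning each position:
  Position 0: "c" => no
  Position 1: "c" => no
  Position 2: "c" => no
  Position 3: "c" => no
  Position 4: "a" => no
  Position 5: "c" => no
  Position 6: "a" => no
  Position 7: "a" => no
  Position 8: "c" => no
  Position 9: "b" => MATCH
  Position 10: "a" => no
  Position 11: "c" => no
Total occurrences: 1

1


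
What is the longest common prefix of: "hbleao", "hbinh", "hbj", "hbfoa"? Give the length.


Words: hbleao, hbinh, hbj, hbfoa
  Position 0: all 'h' => match
  Position 1: all 'b' => match
  Position 2: ('l', 'i', 'j', 'f') => mismatch, stop
LCP = "hb" (length 2)

2


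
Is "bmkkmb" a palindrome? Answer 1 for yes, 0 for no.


Input: bmkkmb
Reversed: bmkkmb
  Compare pos 0 ('b') with pos 5 ('b'): match
  Compare pos 1 ('m') with pos 4 ('m'): match
  Compare pos 2 ('k') with pos 3 ('k'): match
Result: palindrome

1


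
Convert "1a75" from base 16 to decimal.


Input: "1a75" in base 16
Positional expansion:
  Digit '1' (value 1) x 16^3 = 4096
  Digit 'a' (value 10) x 16^2 = 2560
  Digit '7' (value 7) x 16^1 = 112
  Digit '5' (value 5) x 16^0 = 5
Sum = 6773

6773


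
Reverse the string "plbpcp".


Input: plbpcp
Reading characters right to left:
  Position 5: 'p'
  Position 4: 'c'
  Position 3: 'p'
  Position 2: 'b'
  Position 1: 'l'
  Position 0: 'p'
Reversed: pcpblp

pcpblp


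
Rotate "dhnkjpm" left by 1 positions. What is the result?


Input: "dhnkjpm", rotate left by 1
First 1 characters: "d"
Remaining characters: "hnkjpm"
Concatenate remaining + first: "hnkjpm" + "d" = "hnkjpmd"

hnkjpmd


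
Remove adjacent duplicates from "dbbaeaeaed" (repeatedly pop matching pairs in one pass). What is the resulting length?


Input: dbbaeaeaed
Stack-based adjacent duplicate removal:
  Read 'd': push. Stack: d
  Read 'b': push. Stack: db
  Read 'b': matches stack top 'b' => pop. Stack: d
  Read 'a': push. Stack: da
  Read 'e': push. Stack: dae
  Read 'a': push. Stack: daea
  Read 'e': push. Stack: daeae
  Read 'a': push. Stack: daeaea
  Read 'e': push. Stack: daeaeae
  Read 'd': push. Stack: daeaeaed
Final stack: "daeaeaed" (length 8)

8


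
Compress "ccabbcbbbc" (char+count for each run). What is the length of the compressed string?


Input: ccabbcbbbc
Runs:
  'c' x 2 => "c2"
  'a' x 1 => "a1"
  'b' x 2 => "b2"
  'c' x 1 => "c1"
  'b' x 3 => "b3"
  'c' x 1 => "c1"
Compressed: "c2a1b2c1b3c1"
Compressed length: 12

12


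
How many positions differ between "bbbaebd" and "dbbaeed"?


Comparing "bbbaebd" and "dbbaeed" position by position:
  Position 0: 'b' vs 'd' => DIFFER
  Position 1: 'b' vs 'b' => same
  Position 2: 'b' vs 'b' => same
  Position 3: 'a' vs 'a' => same
  Position 4: 'e' vs 'e' => same
  Position 5: 'b' vs 'e' => DIFFER
  Position 6: 'd' vs 'd' => same
Positions that differ: 2

2


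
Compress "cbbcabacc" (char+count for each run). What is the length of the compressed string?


Input: cbbcabacc
Runs:
  'c' x 1 => "c1"
  'b' x 2 => "b2"
  'c' x 1 => "c1"
  'a' x 1 => "a1"
  'b' x 1 => "b1"
  'a' x 1 => "a1"
  'c' x 2 => "c2"
Compressed: "c1b2c1a1b1a1c2"
Compressed length: 14

14


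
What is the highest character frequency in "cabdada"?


Input: cabdada
Character counts:
  'a': 3
  'b': 1
  'c': 1
  'd': 2
Maximum frequency: 3

3


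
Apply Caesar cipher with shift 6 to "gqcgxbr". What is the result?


Caesar cipher: shift "gqcgxbr" by 6
  'g' (pos 6) + 6 = pos 12 = 'm'
  'q' (pos 16) + 6 = pos 22 = 'w'
  'c' (pos 2) + 6 = pos 8 = 'i'
  'g' (pos 6) + 6 = pos 12 = 'm'
  'x' (pos 23) + 6 = pos 3 = 'd'
  'b' (pos 1) + 6 = pos 7 = 'h'
  'r' (pos 17) + 6 = pos 23 = 'x'
Result: mwimdhx

mwimdhx


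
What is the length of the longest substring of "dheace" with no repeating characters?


Input: "dheace"
Sliding window (track last position of each char):
  Position 0 ('d'): window [0,0] length 1 -- new best
  Position 1 ('h'): window [0,1] length 2 -- new best
  Position 2 ('e'): window [0,2] length 3 -- new best
  Position 3 ('a'): window [0,3] length 4 -- new best
  Position 4 ('c'): window [0,4] length 5 -- new best
  Position 5 ('e'): repeat (last at 2), move window start to 3
  Position 5 ('e'): window [3,5] length 3
Longest substring with no repeats: "dheac" with length 5

5


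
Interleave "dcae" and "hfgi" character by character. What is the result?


Interleaving "dcae" and "hfgi":
  Position 0: 'd' from first, 'h' from second => "dh"
  Position 1: 'c' from first, 'f' from second => "cf"
  Position 2: 'a' from first, 'g' from second => "ag"
  Position 3: 'e' from first, 'i' from second => "ei"
Result: dhcfagei

dhcfagei


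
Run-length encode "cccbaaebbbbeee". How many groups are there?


Input: cccbaaebbbbeee
Scanning for consecutive runs:
  Group 1: 'c' x 3 (positions 0-2)
  Group 2: 'b' x 1 (positions 3-3)
  Group 3: 'a' x 2 (positions 4-5)
  Group 4: 'e' x 1 (positions 6-6)
  Group 5: 'b' x 4 (positions 7-10)
  Group 6: 'e' x 3 (positions 11-13)
Total groups: 6

6


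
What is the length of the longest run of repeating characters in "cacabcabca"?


Input: "cacabcabca"
Scanning for longest run:
  Position 1 ('a'): new char, reset run to 1
  Position 2 ('c'): new char, reset run to 1
  Position 3 ('a'): new char, reset run to 1
  Position 4 ('b'): new char, reset run to 1
  Position 5 ('c'): new char, reset run to 1
  Position 6 ('a'): new char, reset run to 1
  Position 7 ('b'): new char, reset run to 1
  Position 8 ('c'): new char, reset run to 1
  Position 9 ('a'): new char, reset run to 1
Longest run: 'c' with length 1

1


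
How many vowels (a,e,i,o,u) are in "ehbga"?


Input: ehbga
Checking each character:
  'e' at position 0: vowel (running total: 1)
  'h' at position 1: consonant
  'b' at position 2: consonant
  'g' at position 3: consonant
  'a' at position 4: vowel (running total: 2)
Total vowels: 2

2


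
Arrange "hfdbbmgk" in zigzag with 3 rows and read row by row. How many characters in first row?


Zigzag "hfdbbmgk" into 3 rows:
Placing characters:
  'h' => row 0
  'f' => row 1
  'd' => row 2
  'b' => row 1
  'b' => row 0
  'm' => row 1
  'g' => row 2
  'k' => row 1
Rows:
  Row 0: "hb"
  Row 1: "fbmk"
  Row 2: "dg"
First row length: 2

2


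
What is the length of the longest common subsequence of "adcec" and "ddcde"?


LCS of "adcec" and "ddcde"
DP table:
           d    d    c    d    e
      0    0    0    0    0    0
  a   0    0    0    0    0    0
  d   0    1    1    1    1    1
  c   0    1    1    2    2    2
  e   0    1    1    2    2    3
  c   0    1    1    2    2    3
LCS length = dp[5][5] = 3

3


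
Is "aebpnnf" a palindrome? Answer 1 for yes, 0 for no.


Input: aebpnnf
Reversed: fnnpbea
  Compare pos 0 ('a') with pos 6 ('f'): MISMATCH
  Compare pos 1 ('e') with pos 5 ('n'): MISMATCH
  Compare pos 2 ('b') with pos 4 ('n'): MISMATCH
Result: not a palindrome

0


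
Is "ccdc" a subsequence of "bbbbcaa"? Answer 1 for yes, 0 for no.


Check if "ccdc" is a subsequence of "bbbbcaa"
Greedy scan:
  Position 0 ('b'): no match needed
  Position 1 ('b'): no match needed
  Position 2 ('b'): no match needed
  Position 3 ('b'): no match needed
  Position 4 ('c'): matches sub[0] = 'c'
  Position 5 ('a'): no match needed
  Position 6 ('a'): no match needed
Only matched 1/4 characters => not a subsequence

0


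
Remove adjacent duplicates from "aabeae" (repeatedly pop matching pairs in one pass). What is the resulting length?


Input: aabeae
Stack-based adjacent duplicate removal:
  Read 'a': push. Stack: a
  Read 'a': matches stack top 'a' => pop. Stack: (empty)
  Read 'b': push. Stack: b
  Read 'e': push. Stack: be
  Read 'a': push. Stack: bea
  Read 'e': push. Stack: beae
Final stack: "beae" (length 4)

4


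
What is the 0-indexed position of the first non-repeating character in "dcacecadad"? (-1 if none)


Input: dcacecadad
Character frequencies:
  'a': 3
  'c': 3
  'd': 3
  'e': 1
Scanning left to right for freq == 1:
  Position 0 ('d'): freq=3, skip
  Position 1 ('c'): freq=3, skip
  Position 2 ('a'): freq=3, skip
  Position 3 ('c'): freq=3, skip
  Position 4 ('e'): unique! => answer = 4

4


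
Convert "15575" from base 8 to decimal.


Input: "15575" in base 8
Positional expansion:
  Digit '1' (value 1) x 8^4 = 4096
  Digit '5' (value 5) x 8^3 = 2560
  Digit '5' (value 5) x 8^2 = 320
  Digit '7' (value 7) x 8^1 = 56
  Digit '5' (value 5) x 8^0 = 5
Sum = 7037

7037


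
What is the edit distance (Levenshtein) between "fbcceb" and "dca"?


Computing edit distance: "fbcceb" -> "dca"
DP table:
           d    c    a
      0    1    2    3
  f   1    1    2    3
  b   2    2    2    3
  c   3    3    2    3
  c   4    4    3    3
  e   5    5    4    4
  b   6    6    5    5
Edit distance = dp[6][3] = 5

5


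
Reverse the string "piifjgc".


Input: piifjgc
Reading characters right to left:
  Position 6: 'c'
  Position 5: 'g'
  Position 4: 'j'
  Position 3: 'f'
  Position 2: 'i'
  Position 1: 'i'
  Position 0: 'p'
Reversed: cgjfiip

cgjfiip


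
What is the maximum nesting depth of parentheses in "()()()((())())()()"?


Input: "()()()((())())()()"
Tracking depth:
  Position 0 '(': depth becomes 1
  Position 1 ')': depth becomes 0
  Position 2 '(': depth becomes 1
  Position 3 ')': depth becomes 0
  Position 4 '(': depth becomes 1
  Position 5 ')': depth becomes 0
  Position 6 '(': depth becomes 1
  Position 7 '(': depth becomes 2
  Position 8 '(': depth becomes 3
  Position 9 ')': depth becomes 2
  Position 10 ')': depth becomes 1
  Position 11 '(': depth becomes 2
  Position 12 ')': depth becomes 1
  Position 13 ')': depth becomes 0
  Position 14 '(': depth becomes 1
  Position 15 ')': depth becomes 0
  Position 16 '(': depth becomes 1
  Position 17 ')': depth becomes 0
Maximum depth reached: 3

3


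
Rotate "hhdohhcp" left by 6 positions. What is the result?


Input: "hhdohhcp", rotate left by 6
First 6 characters: "hhdohh"
Remaining characters: "cp"
Concatenate remaining + first: "cp" + "hhdohh" = "cphhdohh"

cphhdohh


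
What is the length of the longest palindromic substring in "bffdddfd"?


Input: "bffdddfd"
Checking substrings for palindromes:
  [2:7] "fdddf" (len 5) => palindrome
  [3:6] "ddd" (len 3) => palindrome
  [5:8] "dfd" (len 3) => palindrome
  [1:3] "ff" (len 2) => palindrome
  [3:5] "dd" (len 2) => palindrome
  [4:6] "dd" (len 2) => palindrome
Longest palindromic substring: "fdddf" with length 5

5


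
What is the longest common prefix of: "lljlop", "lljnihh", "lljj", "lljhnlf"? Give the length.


Words: lljlop, lljnihh, lljj, lljhnlf
  Position 0: all 'l' => match
  Position 1: all 'l' => match
  Position 2: all 'j' => match
  Position 3: ('l', 'n', 'j', 'h') => mismatch, stop
LCP = "llj" (length 3)

3


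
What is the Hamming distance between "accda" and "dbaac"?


Comparing "accda" and "dbaac" position by position:
  Position 0: 'a' vs 'd' => differ
  Position 1: 'c' vs 'b' => differ
  Position 2: 'c' vs 'a' => differ
  Position 3: 'd' vs 'a' => differ
  Position 4: 'a' vs 'c' => differ
Total differences (Hamming distance): 5

5


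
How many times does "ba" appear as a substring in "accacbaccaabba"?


Searching for "ba" in "accacbaccaabba"
Scanning each position:
  Position 0: "ac" => no
  Position 1: "cc" => no
  Position 2: "ca" => no
  Position 3: "ac" => no
  Position 4: "cb" => no
  Position 5: "ba" => MATCH
  Position 6: "ac" => no
  Position 7: "cc" => no
  Position 8: "ca" => no
  Position 9: "aa" => no
  Position 10: "ab" => no
  Position 11: "bb" => no
  Position 12: "ba" => MATCH
Total occurrences: 2

2


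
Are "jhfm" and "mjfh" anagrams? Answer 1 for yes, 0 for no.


Strings: "jhfm", "mjfh"
Sorted first:  fhjm
Sorted second: fhjm
Sorted forms match => anagrams

1


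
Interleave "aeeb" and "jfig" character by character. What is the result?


Interleaving "aeeb" and "jfig":
  Position 0: 'a' from first, 'j' from second => "aj"
  Position 1: 'e' from first, 'f' from second => "ef"
  Position 2: 'e' from first, 'i' from second => "ei"
  Position 3: 'b' from first, 'g' from second => "bg"
Result: ajefeibg

ajefeibg


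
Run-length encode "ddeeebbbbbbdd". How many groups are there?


Input: ddeeebbbbbbdd
Scanning for consecutive runs:
  Group 1: 'd' x 2 (positions 0-1)
  Group 2: 'e' x 3 (positions 2-4)
  Group 3: 'b' x 6 (positions 5-10)
  Group 4: 'd' x 2 (positions 11-12)
Total groups: 4

4


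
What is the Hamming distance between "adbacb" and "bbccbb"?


Comparing "adbacb" and "bbccbb" position by position:
  Position 0: 'a' vs 'b' => differ
  Position 1: 'd' vs 'b' => differ
  Position 2: 'b' vs 'c' => differ
  Position 3: 'a' vs 'c' => differ
  Position 4: 'c' vs 'b' => differ
  Position 5: 'b' vs 'b' => same
Total differences (Hamming distance): 5

5


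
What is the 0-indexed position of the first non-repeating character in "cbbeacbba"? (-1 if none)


Input: cbbeacbba
Character frequencies:
  'a': 2
  'b': 4
  'c': 2
  'e': 1
Scanning left to right for freq == 1:
  Position 0 ('c'): freq=2, skip
  Position 1 ('b'): freq=4, skip
  Position 2 ('b'): freq=4, skip
  Position 3 ('e'): unique! => answer = 3

3


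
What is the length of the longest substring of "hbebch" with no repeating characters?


Input: "hbebch"
Sliding window (track last position of each char):
  Position 0 ('h'): window [0,0] length 1 -- new best
  Position 1 ('b'): window [0,1] length 2 -- new best
  Position 2 ('e'): window [0,2] length 3 -- new best
  Position 3 ('b'): repeat (last at 1), move window start to 2
  Position 3 ('b'): window [2,3] length 2
  Position 4 ('c'): window [2,4] length 3
  Position 5 ('h'): window [2,5] length 4 -- new best
Longest substring with no repeats: "ebch" with length 4

4


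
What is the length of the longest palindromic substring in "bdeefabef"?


Input: "bdeefabef"
Checking substrings for palindromes:
  [2:4] "ee" (len 2) => palindrome
Longest palindromic substring: "ee" with length 2

2


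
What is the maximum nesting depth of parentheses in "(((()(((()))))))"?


Input: "(((()(((()))))))"
Tracking depth:
  Position 0 '(': depth becomes 1
  Position 1 '(': depth becomes 2
  Position 2 '(': depth becomes 3
  Position 3 '(': depth becomes 4
  Position 4 ')': depth becomes 3
  Position 5 '(': depth becomes 4
  Position 6 '(': depth becomes 5
  Position 7 '(': depth becomes 6
  Position 8 '(': depth becomes 7
  Position 9 ')': depth becomes 6
  Position 10 ')': depth becomes 5
  Position 11 ')': depth becomes 4
  Position 12 ')': depth becomes 3
  Position 13 ')': depth becomes 2
  Position 14 ')': depth becomes 1
  Position 15 ')': depth becomes 0
Maximum depth reached: 7

7


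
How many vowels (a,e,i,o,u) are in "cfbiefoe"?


Input: cfbiefoe
Checking each character:
  'c' at position 0: consonant
  'f' at position 1: consonant
  'b' at position 2: consonant
  'i' at position 3: vowel (running total: 1)
  'e' at position 4: vowel (running total: 2)
  'f' at position 5: consonant
  'o' at position 6: vowel (running total: 3)
  'e' at position 7: vowel (running total: 4)
Total vowels: 4

4


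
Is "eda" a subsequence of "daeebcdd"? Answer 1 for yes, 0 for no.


Check if "eda" is a subsequence of "daeebcdd"
Greedy scan:
  Position 0 ('d'): no match needed
  Position 1 ('a'): no match needed
  Position 2 ('e'): matches sub[0] = 'e'
  Position 3 ('e'): no match needed
  Position 4 ('b'): no match needed
  Position 5 ('c'): no match needed
  Position 6 ('d'): matches sub[1] = 'd'
  Position 7 ('d'): no match needed
Only matched 2/3 characters => not a subsequence

0


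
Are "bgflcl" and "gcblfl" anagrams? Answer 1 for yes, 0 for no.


Strings: "bgflcl", "gcblfl"
Sorted first:  bcfgll
Sorted second: bcfgll
Sorted forms match => anagrams

1


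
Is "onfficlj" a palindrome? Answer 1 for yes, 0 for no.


Input: onfficlj
Reversed: jlciffno
  Compare pos 0 ('o') with pos 7 ('j'): MISMATCH
  Compare pos 1 ('n') with pos 6 ('l'): MISMATCH
  Compare pos 2 ('f') with pos 5 ('c'): MISMATCH
  Compare pos 3 ('f') with pos 4 ('i'): MISMATCH
Result: not a palindrome

0


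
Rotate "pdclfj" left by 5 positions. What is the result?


Input: "pdclfj", rotate left by 5
First 5 characters: "pdclf"
Remaining characters: "j"
Concatenate remaining + first: "j" + "pdclf" = "jpdclf"

jpdclf


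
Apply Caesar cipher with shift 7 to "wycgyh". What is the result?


Caesar cipher: shift "wycgyh" by 7
  'w' (pos 22) + 7 = pos 3 = 'd'
  'y' (pos 24) + 7 = pos 5 = 'f'
  'c' (pos 2) + 7 = pos 9 = 'j'
  'g' (pos 6) + 7 = pos 13 = 'n'
  'y' (pos 24) + 7 = pos 5 = 'f'
  'h' (pos 7) + 7 = pos 14 = 'o'
Result: dfjnfo

dfjnfo


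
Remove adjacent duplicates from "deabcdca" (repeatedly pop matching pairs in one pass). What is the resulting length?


Input: deabcdca
Stack-based adjacent duplicate removal:
  Read 'd': push. Stack: d
  Read 'e': push. Stack: de
  Read 'a': push. Stack: dea
  Read 'b': push. Stack: deab
  Read 'c': push. Stack: deabc
  Read 'd': push. Stack: deabcd
  Read 'c': push. Stack: deabcdc
  Read 'a': push. Stack: deabcdca
Final stack: "deabcdca" (length 8)

8


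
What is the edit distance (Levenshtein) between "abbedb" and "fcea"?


Computing edit distance: "abbedb" -> "fcea"
DP table:
           f    c    e    a
      0    1    2    3    4
  a   1    1    2    3    3
  b   2    2    2    3    4
  b   3    3    3    3    4
  e   4    4    4    3    4
  d   5    5    5    4    4
  b   6    6    6    5    5
Edit distance = dp[6][4] = 5

5
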